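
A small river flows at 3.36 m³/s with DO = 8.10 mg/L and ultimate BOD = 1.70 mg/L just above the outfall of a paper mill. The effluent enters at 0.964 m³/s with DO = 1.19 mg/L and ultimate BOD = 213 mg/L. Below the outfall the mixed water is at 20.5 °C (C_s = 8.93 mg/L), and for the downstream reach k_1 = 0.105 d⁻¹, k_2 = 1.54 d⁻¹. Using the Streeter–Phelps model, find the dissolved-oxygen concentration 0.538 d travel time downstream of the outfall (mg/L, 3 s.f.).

DO ≈ 6.08 mg/L

Mixed DO = (3.36×8.10 + 0.964×1.19)/(3.36+0.964) = 28.36/4.324 = 6.559 mg/L.
Mixed L₀ = (3.36×1.70 + 0.964×213)/(4.324) = 211.0/4.324 = 48.81 mg/L.
Initial deficit D₀ = C_s − DO₀ = 8.93 − 6.559 = 2.371 mg/L.
D(0.538) = [0.105×48.81/(1.54−0.105)](e^(−0.105×0.538) − e^(−1.54×0.538)) + 2.371 e^(−1.54×0.538)
= 3.571 × (0.9451 − 0.4367) + 2.371 × 0.4367 = 2.851 mg/L.
DO = 8.93 − 2.851 = 6.079 mg/L.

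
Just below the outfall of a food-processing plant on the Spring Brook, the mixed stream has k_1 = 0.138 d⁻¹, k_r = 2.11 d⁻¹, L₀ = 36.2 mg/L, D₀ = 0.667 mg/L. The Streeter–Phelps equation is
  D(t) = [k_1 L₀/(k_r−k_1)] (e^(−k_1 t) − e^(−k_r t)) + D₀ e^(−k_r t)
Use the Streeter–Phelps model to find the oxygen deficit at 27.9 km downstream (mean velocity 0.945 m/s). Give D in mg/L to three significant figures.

D ≈ 1.51 mg/L

Travel time t = x/v = 27.9 km / (0.945 m/s) = 27900 m / 0.945 m/s = 29520 s = 0.3417 d.
k_1 L₀/(k_r−k_1) = 0.138×36.2/(2.11−0.138) = 4.996/1.972 = 2.533 mg/L.
e^(−k_1 t) = e^(−0.138×0.3417) = 0.9539; e^(−k_r t) = e^(−2.11×0.3417) = 0.4863.
D = 2.533 × (0.9539 − 0.4863) + 0.667 × 0.4863 = 1.185 + 0.3243 = 1.509 mg/L.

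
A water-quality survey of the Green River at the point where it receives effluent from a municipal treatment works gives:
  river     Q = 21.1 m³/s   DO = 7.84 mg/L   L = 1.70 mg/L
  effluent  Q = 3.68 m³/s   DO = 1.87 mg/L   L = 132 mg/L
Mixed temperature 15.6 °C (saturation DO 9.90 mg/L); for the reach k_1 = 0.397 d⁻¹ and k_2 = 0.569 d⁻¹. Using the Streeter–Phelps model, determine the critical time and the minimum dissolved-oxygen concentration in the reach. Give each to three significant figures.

t_c ≈ 1.73 d; minimum DO ≈ 2.51 mg/L

Mixed DO = (21.1×7.84 + 3.68×1.87)/(21.1+3.68) = 172.3/24.78 = 6.953 mg/L.
Mixed L₀ = (21.1×1.70 + 3.68×132)/(24.78) = 521.6/24.78 = 21.05 mg/L.
Initial deficit D₀ = C_s − DO₀ = 9.90 − 6.953 = 2.947 mg/L.
t_c = (1/0.1720) ln[(0.569/0.397)(1 − 2.947×0.1720/(0.397×21.05))] = 5.814 × ln(1.346) = 1.729 d.
D_c = (0.397/0.569) × 21.05 × e^(−0.397×1.729) = 0.6977 × 21.05 × 0.5034 = 7.393 mg/L.
Minimum DO = 9.90 − 7.393 = 2.507 mg/L.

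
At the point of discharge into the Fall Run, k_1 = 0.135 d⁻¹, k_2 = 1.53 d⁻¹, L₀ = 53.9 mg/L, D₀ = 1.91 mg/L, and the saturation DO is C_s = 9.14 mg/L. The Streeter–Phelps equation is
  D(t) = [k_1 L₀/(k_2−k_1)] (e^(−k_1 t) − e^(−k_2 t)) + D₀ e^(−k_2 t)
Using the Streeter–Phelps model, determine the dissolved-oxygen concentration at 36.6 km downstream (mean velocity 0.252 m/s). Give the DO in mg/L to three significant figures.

DO ≈ 5.24 mg/L

Travel time t = x/v = 36.6 km / (0.252 m/s) = 36600 m / 0.252 m/s = 145200 s = 1.681 d.
k_1 L₀/(k_2−k_1) = 0.135×53.9/(1.53−0.135) = 7.277/1.395 = 5.216 mg/L.
e^(−k_1 t) = e^(−0.135×1.681) = 0.7970; e^(−k_2 t) = e^(−1.53×1.681) = 0.07639.
D = 5.216 × (0.7970 − 0.07639) + 1.91 × 0.07639 = 3.759 + 0.1459 = 3.905 mg/L.
DO = C_s − D = 9.14 − 3.905 = 5.235 mg/L.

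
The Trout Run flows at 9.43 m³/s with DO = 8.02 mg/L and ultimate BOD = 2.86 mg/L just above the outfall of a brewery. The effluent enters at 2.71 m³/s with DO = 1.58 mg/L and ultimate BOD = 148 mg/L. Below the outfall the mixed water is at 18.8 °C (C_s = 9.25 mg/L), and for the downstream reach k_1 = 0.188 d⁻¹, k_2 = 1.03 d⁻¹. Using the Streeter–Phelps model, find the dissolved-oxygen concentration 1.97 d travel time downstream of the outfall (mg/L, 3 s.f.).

DO ≈ 4.50 mg/L

Mixed DO = (9.43×8.02 + 2.71×1.58)/(9.43+2.71) = 79.91/12.14 = 6.582 mg/L.
Mixed L₀ = (9.43×2.86 + 2.71×148)/(12.14) = 428.0/12.14 = 35.26 mg/L.
Initial deficit D₀ = C_s − DO₀ = 9.25 − 6.582 = 2.668 mg/L.
D(1.97) = [0.188×35.26/(1.03−0.188)](e^(−0.188×1.97) − e^(−1.03×1.97)) + 2.668 e^(−1.03×1.97)
= 7.873 × (0.6905 − 0.1315) + 2.668 × 0.1315 = 4.752 mg/L.
DO = 9.25 − 4.752 = 4.498 mg/L.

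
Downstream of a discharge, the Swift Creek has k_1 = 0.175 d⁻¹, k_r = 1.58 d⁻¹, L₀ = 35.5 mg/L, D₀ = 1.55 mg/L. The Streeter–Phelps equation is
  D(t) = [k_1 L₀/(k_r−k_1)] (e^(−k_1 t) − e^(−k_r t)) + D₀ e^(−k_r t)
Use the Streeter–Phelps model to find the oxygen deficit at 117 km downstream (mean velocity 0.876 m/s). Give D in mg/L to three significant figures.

D ≈ 3.12 mg/L

Travel time t = x/v = 117 km / (0.876 m/s) = 117000 m / 0.876 m/s = 133600 s = 1.546 d.
k_1 L₀/(k_r−k_1) = 0.175×35.5/(1.58−0.175) = 6.212/1.405 = 4.422 mg/L.
e^(−k_1 t) = e^(−0.175×1.546) = 0.7630; e^(−k_r t) = e^(−1.58×1.546) = 0.08695.
D = 4.422 × (0.7630 − 0.08695) + 1.55 × 0.08695 = 2.989 + 0.1348 = 3.124 mg/L.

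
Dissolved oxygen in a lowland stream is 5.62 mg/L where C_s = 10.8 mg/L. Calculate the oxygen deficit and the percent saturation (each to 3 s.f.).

D = C_s − C = 10.8 − 5.62 = 5.18 mg/L.
% saturation = 5.62/10.8 × 100 = 52.0 %.

D ≈ 5.18 mg/L; 52.0 % saturation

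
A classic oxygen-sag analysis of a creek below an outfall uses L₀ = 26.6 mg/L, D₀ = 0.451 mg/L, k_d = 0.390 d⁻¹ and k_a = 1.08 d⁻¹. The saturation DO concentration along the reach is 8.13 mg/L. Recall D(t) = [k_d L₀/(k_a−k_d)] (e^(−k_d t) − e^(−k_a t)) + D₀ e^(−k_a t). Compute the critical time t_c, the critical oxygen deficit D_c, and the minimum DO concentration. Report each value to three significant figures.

t_c ≈ 1.43 d; D_c ≈ 5.50 mg/L; min DO ≈ 2.63 mg/L

t_c = [1/(k_a−k_d)] ln[(k_a/k_d)(1 − D₀(k_a−k_d)/(k_d L₀))]
= [1/(1.08−0.390)] ln[(1.08/0.390)(1 − 0.451×0.6900/(0.390×26.6))]
= (1/0.6900) ln[2.769 × 0.9700] = 1.449 × ln(2.686) = 1.449 × 0.9881 = 1.432 d.
L(t_c) = L₀ e^(−k_d t_c) = 26.6 × 0.5721 = 15.22 mg/L, and at the critical point k_a D_c = k_d L, so D_c = (0.390/1.08) × 15.22 = 5.495 mg/L.
Minimum DO = C_s − D_c = 8.13 − 5.495 = 2.635 mg/L.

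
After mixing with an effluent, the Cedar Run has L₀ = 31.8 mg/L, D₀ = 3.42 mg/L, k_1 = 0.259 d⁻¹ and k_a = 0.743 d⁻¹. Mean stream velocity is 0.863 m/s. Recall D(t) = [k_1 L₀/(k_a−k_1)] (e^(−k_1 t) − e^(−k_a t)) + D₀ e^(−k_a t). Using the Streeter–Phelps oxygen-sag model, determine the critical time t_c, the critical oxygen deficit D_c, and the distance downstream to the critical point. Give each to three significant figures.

t_c ≈ 1.71 d; D_c ≈ 7.11 mg/L; x_c ≈ 128 km

With k_a/k_1 = 2.869 and 1 − D₀(k_a−k_1)/(k_1 L₀) = 0.7990,
t_c = ln(2.869 × 0.7990) / (0.743 − 0.259) = ln(2.292) / 0.4840 = 0.8295/0.4840 = 1.714 d.
D_c = (k_1/k_a) L₀ e^(−k_1 t_c) = (0.259/0.743) × 31.8 × e^(−0.259×1.714) = 0.3486 × 31.8 × 0.6415 = 7.111 mg/L.
x_c = v t_c = 0.863 m/s × 1.714 d × 86400 s/d = 127800 m ≈ 128 km.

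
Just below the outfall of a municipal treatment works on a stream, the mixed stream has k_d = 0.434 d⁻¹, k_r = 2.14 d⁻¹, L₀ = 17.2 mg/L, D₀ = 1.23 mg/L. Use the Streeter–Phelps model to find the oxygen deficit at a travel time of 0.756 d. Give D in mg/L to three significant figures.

D ≈ 2.53 mg/L

k_d L₀/(k_r−k_d) = 0.434×17.2/(2.14−0.434) = 7.465/1.706 = 4.376 mg/L.
e^(−k_d t) = e^(−0.434×0.7560) = 0.7203; e^(−k_r t) = e^(−2.14×0.7560) = 0.1983.
D = 4.376 × (0.7203 − 0.1983) + 1.23 × 0.1983 = 2.284 + 0.2439 = 2.528 mg/L.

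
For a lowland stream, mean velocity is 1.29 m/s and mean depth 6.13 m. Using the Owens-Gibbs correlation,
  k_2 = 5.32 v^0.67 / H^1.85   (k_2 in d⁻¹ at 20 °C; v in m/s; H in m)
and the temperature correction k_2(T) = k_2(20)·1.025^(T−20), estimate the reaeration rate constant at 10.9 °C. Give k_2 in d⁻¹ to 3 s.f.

k_2 ≈ 0.176 d⁻¹

k_2(20) = 5.32 × 1.29^0.67 / 6.13^1.85 = 5.32 × 1.186 / 28.63 = 0.2204 d⁻¹.
k_2(10.9) = 0.2204 × 1.025^(10.9−20) = 0.2204 × 0.7988 = 0.1760 d⁻¹.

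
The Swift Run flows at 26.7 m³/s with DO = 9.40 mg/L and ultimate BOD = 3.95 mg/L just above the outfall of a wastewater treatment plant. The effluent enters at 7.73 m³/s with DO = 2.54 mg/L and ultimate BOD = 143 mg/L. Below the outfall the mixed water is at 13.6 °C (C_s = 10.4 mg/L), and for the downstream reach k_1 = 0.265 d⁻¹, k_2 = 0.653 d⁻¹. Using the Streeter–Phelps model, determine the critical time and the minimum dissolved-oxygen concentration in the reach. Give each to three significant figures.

t_c ≈ 2.04 d; minimum DO ≈ 2.08 mg/L

Mixed DO = (26.7×9.40 + 7.73×2.54)/(26.7+7.73) = 270.6/34.43 = 7.860 mg/L.
Mixed L₀ = (26.7×3.95 + 7.73×143)/(34.43) = 1211/34.43 = 35.17 mg/L.
Initial deficit D₀ = C_s − DO₀ = 10.4 − 7.860 = 2.540 mg/L.
t_c = (1/0.3880) ln[(0.653/0.265)(1 − 2.540×0.3880/(0.265×35.17))] = 2.577 × ln(2.204) = 2.036 d.
D_c = (0.265/0.653) × 35.17 × e^(−0.265×2.036) = 0.4058 × 35.17 × 0.5830 = 8.320 mg/L.
Minimum DO = 10.4 − 8.320 = 2.080 mg/L.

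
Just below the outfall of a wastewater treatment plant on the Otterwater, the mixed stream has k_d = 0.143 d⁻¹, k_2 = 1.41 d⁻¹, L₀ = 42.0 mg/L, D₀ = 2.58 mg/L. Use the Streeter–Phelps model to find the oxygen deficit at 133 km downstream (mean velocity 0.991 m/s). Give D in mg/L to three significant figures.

D ≈ 3.55 mg/L

Travel time t = x/v = 133 km / (0.991 m/s) = 133000 m / 0.991 m/s = 134200 s = 1.553 d.
k_d L₀/(k_2−k_d) = 0.143×42.0/(1.41−0.143) = 6.006/1.267 = 4.740 mg/L.
e^(−k_d t) = e^(−0.143×1.553) = 0.8008; e^(−k_2 t) = e^(−1.41×1.553) = 0.1119.
D = 4.740 × (0.8008 − 0.1119) + 2.58 × 0.1119 = 3.266 + 0.2887 = 3.554 mg/L.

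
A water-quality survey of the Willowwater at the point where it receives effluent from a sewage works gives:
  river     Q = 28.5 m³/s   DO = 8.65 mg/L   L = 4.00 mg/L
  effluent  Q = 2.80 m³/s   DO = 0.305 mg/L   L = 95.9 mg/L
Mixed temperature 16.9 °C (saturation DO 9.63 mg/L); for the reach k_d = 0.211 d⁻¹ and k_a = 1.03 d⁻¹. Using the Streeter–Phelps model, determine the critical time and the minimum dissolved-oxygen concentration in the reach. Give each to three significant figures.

t_c ≈ 0.965 d; minimum DO ≈ 7.59 mg/L

Mixed DO = (28.5×8.65 + 2.80×0.305)/(28.5+2.80) = 247.4/31.30 = 7.903 mg/L.
Mixed L₀ = (28.5×4.00 + 2.80×95.9)/(31.30) = 382.5/31.30 = 12.22 mg/L.
Initial deficit D₀ = C_s − DO₀ = 9.63 − 7.903 = 1.727 mg/L.
t_c = (1/0.8190) ln[(1.03/0.211)(1 − 1.727×0.8190/(0.211×12.22))] = 1.221 × ln(2.205) = 0.9653 d.
D_c = (0.211/1.03) × 12.22 × e^(−0.211×0.9653) = 0.2049 × 12.22 × 0.8157 = 2.042 mg/L.
Minimum DO = 9.63 − 2.042 = 7.588 mg/L.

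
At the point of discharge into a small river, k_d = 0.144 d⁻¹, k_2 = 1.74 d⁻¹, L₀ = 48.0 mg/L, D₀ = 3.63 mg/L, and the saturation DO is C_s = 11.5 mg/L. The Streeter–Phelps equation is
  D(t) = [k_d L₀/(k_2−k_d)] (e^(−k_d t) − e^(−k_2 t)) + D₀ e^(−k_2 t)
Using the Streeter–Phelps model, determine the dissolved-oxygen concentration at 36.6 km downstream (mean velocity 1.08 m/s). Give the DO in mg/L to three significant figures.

Travel time t = x/v = 36.6 km / (1.08 m/s) = 36600 m / 1.08 m/s = 33890 s = 0.3922 d.
k_d L₀/(k_2−k_d) = 0.144×48.0/(1.74−0.144) = 6.912/1.596 = 4.331 mg/L.
e^(−k_d t) = e^(−0.144×0.3922) = 0.9451; e^(−k_2 t) = e^(−1.74×0.3922) = 0.5054.
D = 4.331 × (0.9451 − 0.5054) + 3.63 × 0.5054 = 1.904 + 1.834 = 3.739 mg/L.
DO = C_s − D = 11.5 − 3.739 = 7.761 mg/L.

DO ≈ 7.76 mg/L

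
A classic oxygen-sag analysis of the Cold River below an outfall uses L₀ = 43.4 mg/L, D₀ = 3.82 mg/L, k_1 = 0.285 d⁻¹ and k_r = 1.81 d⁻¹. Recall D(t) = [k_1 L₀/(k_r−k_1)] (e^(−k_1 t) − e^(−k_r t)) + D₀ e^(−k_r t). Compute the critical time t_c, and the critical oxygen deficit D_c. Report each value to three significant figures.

t_c ≈ 0.795 d; D_c ≈ 5.45 mg/L

With k_r/k_1 = 6.351 and 1 − D₀(k_r−k_1)/(k_1 L₀) = 0.5290,
t_c = ln(6.351 × 0.5290) / (1.81 − 0.285) = ln(3.360) / 1.525 = 1.212/1.525 = 0.7947 d.
D_c = (k_1/k_r) L₀ e^(−k_1 t_c) = (0.285/1.81) × 43.4 × e^(−0.285×0.7947) = 0.1575 × 43.4 × 0.7973 = 5.449 mg/L.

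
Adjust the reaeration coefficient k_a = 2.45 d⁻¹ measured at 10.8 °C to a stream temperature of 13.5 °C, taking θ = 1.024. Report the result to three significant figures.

k_a(T₂) = k_a(T₁) · θ^(T₂−T₁) = 2.45 × 1.024^(13.5−10.8)
= 2.45 × 1.024^2.70 = 2.45 × 1.066 = 2.612 d⁻¹.

k_a ≈ 2.61 d⁻¹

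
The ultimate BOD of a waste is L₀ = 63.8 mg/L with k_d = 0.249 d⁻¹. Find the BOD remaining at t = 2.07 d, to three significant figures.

L_t = L₀ e^(−k_d t) = 63.8 × e^(−0.249×2.07) = 63.8 × 0.5972 = 38.10 mg/L.

L ≈ 38.1 mg/L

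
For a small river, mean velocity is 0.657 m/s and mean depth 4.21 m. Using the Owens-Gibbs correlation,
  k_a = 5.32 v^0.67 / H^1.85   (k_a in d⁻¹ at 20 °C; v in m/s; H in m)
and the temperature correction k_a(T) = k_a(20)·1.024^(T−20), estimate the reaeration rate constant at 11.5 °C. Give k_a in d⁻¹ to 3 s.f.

k_a ≈ 0.230 d⁻¹

k_a(20) = 5.32 × 0.657^0.67 / 4.21^1.85 = 5.32 × 0.7547 / 14.29 = 0.2810 d⁻¹.
k_a(11.5) = 0.2810 × 1.024^(11.5−20) = 0.2810 × 0.8174 = 0.2297 d⁻¹.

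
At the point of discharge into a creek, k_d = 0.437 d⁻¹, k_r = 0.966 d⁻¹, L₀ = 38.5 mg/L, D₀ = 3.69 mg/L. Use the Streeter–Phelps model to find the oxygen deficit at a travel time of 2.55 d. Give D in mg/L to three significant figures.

D ≈ 8.04 mg/L

k_d L₀/(k_r−k_d) = 0.437×38.5/(0.966−0.437) = 16.82/0.5290 = 31.80 mg/L.
e^(−k_d t) = e^(−0.437×2.550) = 0.3281; e^(−k_r t) = e^(−0.966×2.550) = 0.08515.
D = 31.80 × (0.3281 − 0.08515) + 3.69 × 0.08515 = 7.728 + 0.3142 = 8.042 mg/L.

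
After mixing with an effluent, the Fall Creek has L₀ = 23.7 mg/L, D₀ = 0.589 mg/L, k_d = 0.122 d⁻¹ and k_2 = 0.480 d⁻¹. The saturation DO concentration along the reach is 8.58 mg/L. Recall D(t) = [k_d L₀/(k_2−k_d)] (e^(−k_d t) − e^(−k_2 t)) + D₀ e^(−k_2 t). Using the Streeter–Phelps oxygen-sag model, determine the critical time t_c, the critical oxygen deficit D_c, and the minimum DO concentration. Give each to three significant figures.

t_c = [1/(k_2−k_d)] ln[(k_2/k_d)(1 − D₀(k_2−k_d)/(k_d L₀))]
= [1/(0.480−0.122)] ln[(0.480/0.122)(1 − 0.589×0.3580/(0.122×23.7))]
= (1/0.3580) ln[3.934 × 0.9271] = 2.793 × ln(3.647) = 2.793 × 1.294 = 3.615 d.
L(t_c) = L₀ e^(−k_d t_c) = 23.7 × 0.6434 = 15.25 mg/L, and at the critical point k_2 D_c = k_d L, so D_c = (0.122/0.480) × 15.25 = 3.876 mg/L.
Minimum DO = C_s − D_c = 8.58 − 3.876 = 4.704 mg/L.

t_c ≈ 3.61 d; D_c ≈ 3.88 mg/L; min DO ≈ 4.70 mg/L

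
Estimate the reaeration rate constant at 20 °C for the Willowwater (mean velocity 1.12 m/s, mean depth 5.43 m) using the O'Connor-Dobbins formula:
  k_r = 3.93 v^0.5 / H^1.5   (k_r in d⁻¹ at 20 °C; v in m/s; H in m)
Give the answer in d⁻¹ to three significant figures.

k_r = 3.93 × 1.12^0.5 / 5.43^1.5 = 3.93 × 1.058 / 12.65 = 0.3287 d⁻¹.

k_r ≈ 0.329 d⁻¹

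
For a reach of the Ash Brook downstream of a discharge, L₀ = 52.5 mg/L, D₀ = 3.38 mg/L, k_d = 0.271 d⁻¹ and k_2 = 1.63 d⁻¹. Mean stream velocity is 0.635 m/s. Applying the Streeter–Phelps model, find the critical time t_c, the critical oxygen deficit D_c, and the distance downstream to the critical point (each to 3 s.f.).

t_c ≈ 1.03 d; D_c ≈ 6.60 mg/L; x_c ≈ 56.7 km

At the critical point dD/dt = 0, so k_d L₀ e^(−k_d t) = k_2 D. Substituting D(t) from the Streeter–Phelps equation and solving for t gives
t_c = ln[(k_2/k_d)(1 − D₀(k_2−k_d)/(k_d L₀))] / (k_2−k_d).
Here k_2−k_d = 1.359 d⁻¹ and 1 − D₀(k_2−k_d)/(k_d L₀) = 1 − 3.38×1.359/(0.271×52.5) = 0.6771, so
t_c = ln(6.015 × 0.6771) / 1.359 = 1.404 / 1.359 = 1.033 d.
L(t_c) = L₀ e^(−k_d t_c) = 52.5 × 0.7558 = 39.68 mg/L, and at the critical point k_2 D_c = k_d L, so D_c = (0.271/1.63) × 39.68 = 6.597 mg/L.
x_c = v t_c = 0.635 m/s × 1.033 d × 86400 s/d = 56690 m ≈ 56.7 km.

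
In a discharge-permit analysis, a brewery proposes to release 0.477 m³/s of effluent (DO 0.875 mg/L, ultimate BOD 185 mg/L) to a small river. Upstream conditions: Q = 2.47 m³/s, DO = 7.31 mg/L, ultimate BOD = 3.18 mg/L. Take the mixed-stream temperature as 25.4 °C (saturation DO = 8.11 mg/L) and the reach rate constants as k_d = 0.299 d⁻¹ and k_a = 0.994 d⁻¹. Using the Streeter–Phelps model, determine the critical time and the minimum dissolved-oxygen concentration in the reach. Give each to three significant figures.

t_c ≈ 1.53 d; minimum DO ≈ 1.89 mg/L

Mixed DO = (2.47×7.31 + 0.477×0.875)/(2.47+0.477) = 18.47/2.947 = 6.268 mg/L.
Mixed L₀ = (2.47×3.18 + 0.477×185)/(2.947) = 96.10/2.947 = 32.61 mg/L.
Initial deficit D₀ = C_s − DO₀ = 8.11 − 6.268 = 1.842 mg/L.
t_c = (1/0.6950) ln[(0.994/0.299)(1 − 1.842×0.6950/(0.299×32.61))] = 1.439 × ln(2.888) = 1.526 d.
D_c = (0.299/0.994) × 32.61 × e^(−0.299×1.526) = 0.3008 × 32.61 × 0.6336 = 6.215 mg/L.
Minimum DO = 8.11 − 6.215 = 1.895 mg/L.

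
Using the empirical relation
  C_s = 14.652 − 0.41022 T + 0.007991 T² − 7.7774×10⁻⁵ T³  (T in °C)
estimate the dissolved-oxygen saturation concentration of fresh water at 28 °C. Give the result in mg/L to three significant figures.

C_s = 14.652 − 0.41022×28 + 0.007991×28² − 7.7774×10⁻⁵×28³ = 7.723 mg/L.

C_s ≈ 7.72 mg/L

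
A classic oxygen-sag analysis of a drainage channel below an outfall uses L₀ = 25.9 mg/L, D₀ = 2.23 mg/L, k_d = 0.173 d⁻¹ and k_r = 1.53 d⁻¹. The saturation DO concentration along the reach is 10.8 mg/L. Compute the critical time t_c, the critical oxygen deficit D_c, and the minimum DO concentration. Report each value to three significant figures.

t_c ≈ 0.777 d; D_c ≈ 2.56 mg/L; min DO ≈ 8.24 mg/L

At the critical point dD/dt = 0, so k_d L₀ e^(−k_d t) = k_r D. Substituting D(t) from the Streeter–Phelps equation and solving for t gives
t_c = ln[(k_r/k_d)(1 − D₀(k_r−k_d)/(k_d L₀))] / (k_r−k_d).
Here k_r−k_d = 1.357 d⁻¹ and 1 − D₀(k_r−k_d)/(k_d L₀) = 1 − 2.23×1.357/(0.173×25.9) = 0.3246, so
t_c = ln(8.844 × 0.3246) / 1.357 = 1.055 / 1.357 = 0.7772 d.
L(t_c) = L₀ e^(−k_d t_c) = 25.9 × 0.8742 = 22.64 mg/L, and at the critical point k_r D_c = k_d L, so D_c = (0.173/1.53) × 22.64 = 2.560 mg/L.
Minimum DO = C_s − D_c = 10.8 − 2.560 = 8.240 mg/L.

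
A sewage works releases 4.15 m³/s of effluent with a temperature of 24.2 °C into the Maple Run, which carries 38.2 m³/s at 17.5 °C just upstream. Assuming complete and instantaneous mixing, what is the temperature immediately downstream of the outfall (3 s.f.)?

Flow-weighted mixing: C = (Q_r C_r + Q_w C_w)/(Q_r + Q_w)
= (38.2×17.5 + 4.15×24.2)/(38.2 + 4.15) = 768.9/42.35 = 18.16 °C.

18.2 °C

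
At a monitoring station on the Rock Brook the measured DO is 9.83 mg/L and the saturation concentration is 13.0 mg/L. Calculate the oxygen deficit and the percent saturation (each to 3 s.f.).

D = C_s − C = 13.0 − 9.83 = 3.17 mg/L.
% saturation = 9.83/13.0 × 100 = 75.6 %.

D ≈ 3.17 mg/L; 75.6 % saturation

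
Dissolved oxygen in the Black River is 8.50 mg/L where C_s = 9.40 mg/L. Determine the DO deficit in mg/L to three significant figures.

D ≈ 0.900 mg/L

D = C_s − C = 9.40 − 8.50 = 0.900 mg/L.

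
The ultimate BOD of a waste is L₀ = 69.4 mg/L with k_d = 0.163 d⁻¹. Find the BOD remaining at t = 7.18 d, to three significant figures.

L ≈ 21.5 mg/L

L_t = L₀ e^(−k_d t) = 69.4 × e^(−0.163×7.18) = 69.4 × 0.3103 = 21.53 mg/L.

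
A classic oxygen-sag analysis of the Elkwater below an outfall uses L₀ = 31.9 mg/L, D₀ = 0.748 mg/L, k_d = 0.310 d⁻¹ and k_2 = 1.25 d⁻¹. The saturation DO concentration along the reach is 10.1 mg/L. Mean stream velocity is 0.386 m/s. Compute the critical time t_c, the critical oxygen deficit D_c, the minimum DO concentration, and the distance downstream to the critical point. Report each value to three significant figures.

t_c ≈ 1.40 d; D_c ≈ 5.12 mg/L; min DO ≈ 4.98 mg/L; x_c ≈ 46.9 km

t_c = [1/(k_2−k_d)] ln[(k_2/k_d)(1 − D₀(k_2−k_d)/(k_d L₀))]
= [1/(1.25−0.310)] ln[(1.25/0.310)(1 − 0.748×0.9400/(0.310×31.9))]
= (1/0.9400) ln[4.032 × 0.9289] = 1.064 × ln(3.746) = 1.064 × 1.321 = 1.405 d.
D_c = (k_d/k_2) L₀ e^(−k_d t_c) = (0.310/1.25) × 31.9 × e^(−0.310×1.405) = 0.2480 × 31.9 × 0.6469 = 5.118 mg/L.
Minimum DO = C_s − D_c = 10.1 − 5.118 = 4.982 mg/L.
x_c = v t_c = 0.386 m/s × 1.405 d × 86400 s/d = 46850 m ≈ 46.9 km.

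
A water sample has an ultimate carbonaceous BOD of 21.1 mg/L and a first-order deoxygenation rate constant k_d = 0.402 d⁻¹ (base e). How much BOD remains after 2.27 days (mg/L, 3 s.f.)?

L ≈ 8.47 mg/L

L_t = L₀ e^(−k_d t) = 21.1 × e^(−0.402×2.27) = 21.1 × 0.4015 = 8.472 mg/L.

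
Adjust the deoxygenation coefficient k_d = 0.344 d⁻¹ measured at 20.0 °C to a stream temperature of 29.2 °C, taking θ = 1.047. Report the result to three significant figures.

k_d ≈ 0.525 d⁻¹

k_d(T₂) = k_d(T₁) · θ^(T₂−T₁) = 0.344 × 1.047^(29.2−20.0)
= 0.344 × 1.047^9.20 = 0.344 × 1.526 = 0.5249 d⁻¹.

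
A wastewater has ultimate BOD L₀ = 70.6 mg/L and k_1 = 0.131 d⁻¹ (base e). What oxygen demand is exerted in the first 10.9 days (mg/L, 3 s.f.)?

y ≈ 53.7 mg/L

y_t = L₀(1 − e^(−k_1 t)) = 70.6 × (1 − e^(−0.131×10.9))
= 70.6 × (1 − 0.2398) = 70.6 × 0.7602 = 53.67 mg/L.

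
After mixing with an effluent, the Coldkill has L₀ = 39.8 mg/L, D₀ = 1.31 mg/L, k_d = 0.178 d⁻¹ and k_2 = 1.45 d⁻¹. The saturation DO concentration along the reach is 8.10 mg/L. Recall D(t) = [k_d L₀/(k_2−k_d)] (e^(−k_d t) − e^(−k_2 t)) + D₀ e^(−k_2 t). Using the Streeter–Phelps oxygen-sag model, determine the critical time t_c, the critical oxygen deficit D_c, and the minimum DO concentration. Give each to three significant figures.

t_c = [1/(k_2−k_d)] ln[(k_2/k_d)(1 − D₀(k_2−k_d)/(k_d L₀))]
= [1/(1.45−0.178)] ln[(1.45/0.178)(1 − 1.31×1.272/(0.178×39.8))]
= (1/1.272) ln[8.146 × 0.7648] = 0.7862 × ln(6.230) = 0.7862 × 1.829 = 1.438 d.
L(t_c) = L₀ e^(−k_d t_c) = 39.8 × 0.7741 = 30.81 mg/L, and at the critical point k_2 D_c = k_d L, so D_c = (0.178/1.45) × 30.81 = 3.782 mg/L.
Minimum DO = C_s − D_c = 8.10 − 3.782 = 4.318 mg/L.

t_c ≈ 1.44 d; D_c ≈ 3.78 mg/L; min DO ≈ 4.32 mg/L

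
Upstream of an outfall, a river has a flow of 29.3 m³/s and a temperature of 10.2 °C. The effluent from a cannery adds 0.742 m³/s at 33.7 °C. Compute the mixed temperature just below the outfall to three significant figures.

Flow-weighted mixing: C = (Q_r C_r + Q_w C_w)/(Q_r + Q_w)
= (29.3×10.2 + 0.742×33.7)/(29.3 + 0.742) = 323.9/30.04 = 10.78 °C.

10.8 °C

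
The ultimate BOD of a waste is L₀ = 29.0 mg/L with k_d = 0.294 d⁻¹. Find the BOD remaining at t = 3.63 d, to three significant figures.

L_t = L₀ e^(−k_d t) = 29.0 × e^(−0.294×3.63) = 29.0 × 0.3440 = 9.975 mg/L.

L ≈ 9.97 mg/L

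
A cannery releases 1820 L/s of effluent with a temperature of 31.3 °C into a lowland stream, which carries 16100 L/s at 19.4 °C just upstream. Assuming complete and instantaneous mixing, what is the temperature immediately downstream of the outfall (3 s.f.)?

20.6 °C

Flow-weighted mixing: C = (Q_r C_r + Q_w C_w)/(Q_r + Q_w)
= (16100×19.4 + 1820×31.3)/(16100 + 1820) = 369300/17920 = 20.61 °C.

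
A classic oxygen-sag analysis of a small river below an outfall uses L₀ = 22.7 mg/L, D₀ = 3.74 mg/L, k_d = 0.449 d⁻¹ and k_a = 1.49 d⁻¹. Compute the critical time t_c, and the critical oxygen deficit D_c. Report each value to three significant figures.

t_c = [1/(k_a−k_d)] ln[(k_a/k_d)(1 − D₀(k_a−k_d)/(k_d L₀))]
= [1/(1.49−0.449)] ln[(1.49/0.449)(1 − 3.74×1.041/(0.449×22.7))]
= (1/1.041) ln[3.318 × 0.6180] = 0.9606 × ln(2.051) = 0.9606 × 0.7183 = 0.6900 d.
L(t_c) = L₀ e^(−k_d t_c) = 22.7 × 0.7336 = 16.65 mg/L, and at the critical point k_a D_c = k_d L, so D_c = (0.449/1.49) × 16.65 = 5.018 mg/L.

t_c ≈ 0.690 d; D_c ≈ 5.02 mg/L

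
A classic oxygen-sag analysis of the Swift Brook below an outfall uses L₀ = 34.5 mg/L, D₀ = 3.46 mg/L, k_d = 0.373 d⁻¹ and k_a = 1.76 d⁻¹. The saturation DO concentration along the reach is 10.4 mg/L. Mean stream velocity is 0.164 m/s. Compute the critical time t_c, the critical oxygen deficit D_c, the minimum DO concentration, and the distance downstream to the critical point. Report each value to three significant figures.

At the critical point dD/dt = 0, so k_d L₀ e^(−k_d t) = k_a D. Substituting D(t) from the Streeter–Phelps equation and solving for t gives
t_c = ln[(k_a/k_d)(1 − D₀(k_a−k_d)/(k_d L₀))] / (k_a−k_d).
Here k_a−k_d = 1.387 d⁻¹ and 1 − D₀(k_a−k_d)/(k_d L₀) = 1 − 3.46×1.387/(0.373×34.5) = 0.6271, so
t_c = ln(4.718 × 0.6271) / 1.387 = 1.085 / 1.387 = 0.7821 d.
L(t_c) = L₀ e^(−k_d t_c) = 34.5 × 0.7470 = 25.77 mg/L, and at the critical point k_a D_c = k_d L, so D_c = (0.373/1.76) × 25.77 = 5.462 mg/L.
Minimum DO = C_s − D_c = 10.4 − 5.462 = 4.938 mg/L.
x_c = v t_c = 0.164 m/s × 0.7821 d × 86400 s/d = 11080 m ≈ 11.1 km.

t_c ≈ 0.782 d; D_c ≈ 5.46 mg/L; min DO ≈ 4.94 mg/L; x_c ≈ 11.1 km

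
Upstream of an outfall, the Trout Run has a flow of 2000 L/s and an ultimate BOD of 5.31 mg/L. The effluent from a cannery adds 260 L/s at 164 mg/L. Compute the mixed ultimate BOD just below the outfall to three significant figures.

23.6 mg/L

Flow-weighted mixing: C = (Q_r C_r + Q_w C_w)/(Q_r + Q_w)
= (2000×5.31 + 260×164)/(2000 + 260) = 53260/2260 = 23.57 mg/L.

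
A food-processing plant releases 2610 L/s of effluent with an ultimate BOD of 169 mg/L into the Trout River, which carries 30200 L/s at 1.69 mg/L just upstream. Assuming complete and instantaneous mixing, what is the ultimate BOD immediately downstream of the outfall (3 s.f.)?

Flow-weighted mixing: C = (Q_r C_r + Q_w C_w)/(Q_r + Q_w)
= (30200×1.69 + 2610×169)/(30200 + 2610) = 492100/32810 = 15.00 mg/L.

15.0 mg/L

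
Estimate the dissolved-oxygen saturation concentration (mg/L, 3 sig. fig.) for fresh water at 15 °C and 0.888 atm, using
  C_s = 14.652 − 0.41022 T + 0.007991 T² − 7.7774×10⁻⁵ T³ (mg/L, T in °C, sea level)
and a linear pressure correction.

At sea level: C_s = 14.652 − 0.41022×15 + 0.007991×15² − 7.7774×10⁻⁵×15³ = 10.03 mg/L.
Pressure correction: C_s' = 10.03 × 0.888 = 8.910 mg/L.

C_s ≈ 8.91 mg/L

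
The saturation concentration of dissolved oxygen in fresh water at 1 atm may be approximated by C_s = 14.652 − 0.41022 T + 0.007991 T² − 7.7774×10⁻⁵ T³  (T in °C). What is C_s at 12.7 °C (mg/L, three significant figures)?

C_s ≈ 10.6 mg/L

C_s = 14.652 − 0.41022×12.7 + 0.007991×12.7² − 7.7774×10⁻⁵×12.7³ = 10.57 mg/L.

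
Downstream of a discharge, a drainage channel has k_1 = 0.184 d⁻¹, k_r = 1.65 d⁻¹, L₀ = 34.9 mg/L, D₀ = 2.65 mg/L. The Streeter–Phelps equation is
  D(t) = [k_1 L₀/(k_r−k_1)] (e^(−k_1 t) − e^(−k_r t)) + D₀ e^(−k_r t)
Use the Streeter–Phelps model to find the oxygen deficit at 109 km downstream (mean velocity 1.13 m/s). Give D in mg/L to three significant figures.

Travel time t = x/v = 109 km / (1.13 m/s) = 109000 m / 1.13 m/s = 96460 s = 1.116 d.
k_1 L₀/(k_r−k_1) = 0.184×34.9/(1.65−0.184) = 6.422/1.466 = 4.380 mg/L.
e^(−k_1 t) = e^(−0.184×1.116) = 0.8143; e^(−k_r t) = e^(−1.65×1.116) = 0.1585.
D = 4.380 × (0.8143 − 0.1585) + 2.65 × 0.1585 = 2.873 + 0.4200 = 3.293 mg/L.

D ≈ 3.29 mg/L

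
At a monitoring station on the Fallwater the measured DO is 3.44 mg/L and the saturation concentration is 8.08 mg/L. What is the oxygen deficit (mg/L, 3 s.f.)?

D ≈ 4.64 mg/L

D = C_s − C = 8.08 − 3.44 = 4.64 mg/L.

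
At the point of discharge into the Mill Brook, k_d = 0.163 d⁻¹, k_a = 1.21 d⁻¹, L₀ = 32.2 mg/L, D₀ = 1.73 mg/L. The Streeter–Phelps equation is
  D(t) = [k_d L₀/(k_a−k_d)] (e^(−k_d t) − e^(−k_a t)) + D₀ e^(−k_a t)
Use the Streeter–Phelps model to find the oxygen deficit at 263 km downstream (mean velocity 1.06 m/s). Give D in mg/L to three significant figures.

D ≈ 3.04 mg/L

Travel time t = x/v = 263 km / (1.06 m/s) = 263000 m / 1.06 m/s = 248100 s = 2.872 d.
k_d L₀/(k_a−k_d) = 0.163×32.2/(1.21−0.163) = 5.249/1.047 = 5.013 mg/L.
e^(−k_d t) = e^(−0.163×2.872) = 0.6262; e^(−k_a t) = e^(−1.21×2.872) = 0.03097.
D = 5.013 × (0.6262 − 0.03097) + 1.73 × 0.03097 = 2.984 + 0.05358 = 3.037 mg/L.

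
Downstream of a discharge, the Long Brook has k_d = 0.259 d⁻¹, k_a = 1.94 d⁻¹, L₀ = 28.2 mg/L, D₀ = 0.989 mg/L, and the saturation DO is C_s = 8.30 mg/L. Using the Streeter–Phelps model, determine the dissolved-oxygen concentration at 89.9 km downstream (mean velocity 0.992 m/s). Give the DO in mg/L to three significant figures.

Travel time t = x/v = 89.9 km / (0.992 m/s) = 89900 m / 0.992 m/s = 90620 s = 1.049 d.
k_d L₀/(k_a−k_d) = 0.259×28.2/(1.94−0.259) = 7.304/1.681 = 4.345 mg/L.
e^(−k_d t) = e^(−0.259×1.049) = 0.7621; e^(−k_a t) = e^(−1.94×1.049) = 0.1307.
D = 4.345 × (0.7621 − 0.1307) + 0.989 × 0.1307 = 2.743 + 0.1293 = 2.873 mg/L.
DO = C_s − D = 8.30 − 2.873 = 5.427 mg/L.

DO ≈ 5.43 mg/L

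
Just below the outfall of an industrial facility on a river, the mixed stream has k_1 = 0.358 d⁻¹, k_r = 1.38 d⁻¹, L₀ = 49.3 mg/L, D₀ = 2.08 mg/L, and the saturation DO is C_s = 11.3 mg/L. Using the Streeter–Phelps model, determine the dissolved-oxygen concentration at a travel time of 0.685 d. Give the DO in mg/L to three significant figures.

k_1 L₀/(k_r−k_1) = 0.358×49.3/(1.38−0.358) = 17.65/1.022 = 17.27 mg/L.
e^(−k_1 t) = e^(−0.358×0.6850) = 0.7825; e^(−k_r t) = e^(−1.38×0.6850) = 0.3886.
D = 17.27 × (0.7825 − 0.3886) + 2.08 × 0.3886 = 6.804 + 0.8082 = 7.612 mg/L.
DO = C_s − D = 11.3 − 7.612 = 3.688 mg/L.

DO ≈ 3.69 mg/L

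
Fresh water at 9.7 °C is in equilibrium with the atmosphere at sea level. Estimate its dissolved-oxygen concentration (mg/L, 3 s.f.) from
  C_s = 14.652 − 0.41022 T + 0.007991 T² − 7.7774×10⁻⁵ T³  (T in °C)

C_s ≈ 11.4 mg/L

C_s = 14.652 − 0.41022×9.7 + 0.007991×9.7² − 7.7774×10⁻⁵×9.7³ = 11.35 mg/L.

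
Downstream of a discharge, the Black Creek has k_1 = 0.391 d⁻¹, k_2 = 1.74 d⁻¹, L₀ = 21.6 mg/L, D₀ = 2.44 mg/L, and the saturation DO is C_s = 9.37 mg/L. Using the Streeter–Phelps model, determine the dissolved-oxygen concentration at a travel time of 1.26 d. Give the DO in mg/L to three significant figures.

k_1 L₀/(k_2−k_1) = 0.391×21.6/(1.74−0.391) = 8.446/1.349 = 6.261 mg/L.
e^(−k_1 t) = e^(−0.391×1.260) = 0.6110; e^(−k_2 t) = e^(−1.74×1.260) = 0.1116.
D = 6.261 × (0.6110 − 0.1116) + 2.44 × 0.1116 = 3.126 + 0.2724 = 3.399 mg/L.
DO = C_s − D = 9.37 − 3.399 = 5.971 mg/L.

DO ≈ 5.97 mg/L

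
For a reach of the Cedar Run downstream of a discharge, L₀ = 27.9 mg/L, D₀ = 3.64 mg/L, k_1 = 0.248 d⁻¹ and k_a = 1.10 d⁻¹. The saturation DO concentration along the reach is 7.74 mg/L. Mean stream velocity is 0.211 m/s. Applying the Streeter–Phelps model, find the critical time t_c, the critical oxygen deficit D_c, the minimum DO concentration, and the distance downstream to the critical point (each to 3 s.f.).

t_c = [1/(k_a−k_1)] ln[(k_a/k_1)(1 − D₀(k_a−k_1)/(k_1 L₀))]
= [1/(1.10−0.248)] ln[(1.10/0.248)(1 − 3.64×0.8520/(0.248×27.9))]
= (1/0.8520) ln[4.435 × 0.5518] = 1.174 × ln(2.447) = 1.174 × 0.8950 = 1.051 d.
L(t_c) = L₀ e^(−k_1 t_c) = 27.9 × 0.7706 = 21.50 mg/L, and at the critical point k_a D_c = k_1 L, so D_c = (0.248/1.10) × 21.50 = 4.847 mg/L.
Minimum DO = C_s − D_c = 7.74 − 4.847 = 2.893 mg/L.
x_c = v t_c = 0.211 m/s × 1.051 d × 86400 s/d = 19150 m ≈ 19.2 km.

t_c ≈ 1.05 d; D_c ≈ 4.85 mg/L; min DO ≈ 2.89 mg/L; x_c ≈ 19.2 km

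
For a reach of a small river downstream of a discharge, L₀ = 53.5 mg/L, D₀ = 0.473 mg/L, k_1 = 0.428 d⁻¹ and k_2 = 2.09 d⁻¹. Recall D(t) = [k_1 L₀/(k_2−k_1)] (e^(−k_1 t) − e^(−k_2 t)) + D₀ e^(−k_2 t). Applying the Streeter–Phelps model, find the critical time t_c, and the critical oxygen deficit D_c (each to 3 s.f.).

t_c = [1/(k_2−k_1)] ln[(k_2/k_1)(1 − D₀(k_2−k_1)/(k_1 L₀))]
= [1/(2.09−0.428)] ln[(2.09/0.428)(1 − 0.473×1.662/(0.428×53.5))]
= (1/1.662) ln[4.883 × 0.9657] = 0.6017 × ln(4.716) = 0.6017 × 1.551 = 0.9331 d.
D_c = (k_1/k_2) L₀ e^(−k_1 t_c) = (0.428/2.09) × 53.5 × e^(−0.428×0.9331) = 0.2048 × 53.5 × 0.6707 = 7.349 mg/L.

t_c ≈ 0.933 d; D_c ≈ 7.35 mg/L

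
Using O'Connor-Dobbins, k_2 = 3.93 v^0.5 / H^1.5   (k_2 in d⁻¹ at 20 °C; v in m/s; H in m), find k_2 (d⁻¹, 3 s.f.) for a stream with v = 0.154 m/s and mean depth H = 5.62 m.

k_2 ≈ 0.116 d⁻¹

k_2 = 3.93 × 0.154^0.5 / 5.62^1.5 = 3.93 × 0.3924 / 13.32 = 0.1158 d⁻¹.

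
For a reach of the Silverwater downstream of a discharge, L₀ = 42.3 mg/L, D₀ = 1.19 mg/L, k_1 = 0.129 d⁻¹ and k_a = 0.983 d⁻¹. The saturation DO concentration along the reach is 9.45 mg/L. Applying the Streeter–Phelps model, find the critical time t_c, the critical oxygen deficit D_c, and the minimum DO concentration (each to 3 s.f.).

At the critical point dD/dt = 0, so k_1 L₀ e^(−k_1 t) = k_a D. Substituting D(t) from the Streeter–Phelps equation and solving for t gives
t_c = ln[(k_a/k_1)(1 − D₀(k_a−k_1)/(k_1 L₀))] / (k_a−k_1).
Here k_a−k_1 = 0.8540 d⁻¹ and 1 − D₀(k_a−k_1)/(k_1 L₀) = 1 − 1.19×0.8540/(0.129×42.3) = 0.8138, so
t_c = ln(7.620 × 0.8138) / 0.8540 = 1.825 / 0.8540 = 2.137 d.
L(t_c) = L₀ e^(−k_1 t_c) = 42.3 × 0.7591 = 32.11 mg/L, and at the critical point k_a D_c = k_1 L, so D_c = (0.129/0.983) × 32.11 = 4.214 mg/L.
Minimum DO = C_s − D_c = 9.45 − 4.214 = 5.236 mg/L.

t_c ≈ 2.14 d; D_c ≈ 4.21 mg/L; min DO ≈ 5.24 mg/L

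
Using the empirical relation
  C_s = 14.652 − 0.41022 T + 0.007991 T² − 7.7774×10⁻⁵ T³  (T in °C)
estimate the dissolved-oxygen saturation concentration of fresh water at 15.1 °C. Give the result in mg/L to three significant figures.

C_s = 14.652 − 0.41022×15.1 + 0.007991×15.1² − 7.7774×10⁻⁵×15.1³ = 10.01 mg/L.

C_s ≈ 10.0 mg/L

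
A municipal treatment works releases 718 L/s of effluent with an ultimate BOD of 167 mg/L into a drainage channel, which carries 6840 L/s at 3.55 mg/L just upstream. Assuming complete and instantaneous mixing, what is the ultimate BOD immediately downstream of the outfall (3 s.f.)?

Flow-weighted mixing: C = (Q_r C_r + Q_w C_w)/(Q_r + Q_w)
= (6840×3.55 + 718×167)/(6840 + 718) = 144200/7558 = 19.08 mg/L.

19.1 mg/L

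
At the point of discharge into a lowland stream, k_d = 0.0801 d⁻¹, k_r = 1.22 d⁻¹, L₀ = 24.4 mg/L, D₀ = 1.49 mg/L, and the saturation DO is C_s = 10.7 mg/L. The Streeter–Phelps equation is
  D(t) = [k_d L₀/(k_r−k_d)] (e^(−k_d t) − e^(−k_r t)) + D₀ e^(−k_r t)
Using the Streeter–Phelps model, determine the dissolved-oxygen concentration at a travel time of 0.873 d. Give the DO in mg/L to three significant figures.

k_d L₀/(k_r−k_d) = 0.0801×24.4/(1.22−0.0801) = 1.954/1.140 = 1.715 mg/L.
e^(−k_d t) = e^(−0.0801×0.8730) = 0.9325; e^(−k_r t) = e^(−1.22×0.8730) = 0.3447.
D = 1.715 × (0.9325 − 0.3447) + 1.49 × 0.3447 = 1.008 + 0.5136 = 1.521 mg/L.
DO = C_s − D = 10.7 − 1.521 = 9.179 mg/L.

DO ≈ 9.18 mg/L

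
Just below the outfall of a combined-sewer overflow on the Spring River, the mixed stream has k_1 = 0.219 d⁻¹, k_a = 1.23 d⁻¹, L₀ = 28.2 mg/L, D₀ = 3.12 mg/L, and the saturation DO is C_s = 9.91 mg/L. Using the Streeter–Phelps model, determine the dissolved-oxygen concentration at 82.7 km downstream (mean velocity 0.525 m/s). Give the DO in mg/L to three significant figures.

Travel time t = x/v = 82.7 km / (0.525 m/s) = 82700 m / 0.525 m/s = 157500 s = 1.823 d.
k_1 L₀/(k_a−k_1) = 0.219×28.2/(1.23−0.219) = 6.176/1.011 = 6.109 mg/L.
e^(−k_1 t) = e^(−0.219×1.823) = 0.6708; e^(−k_a t) = e^(−1.23×1.823) = 0.1062.
D = 6.109 × (0.6708 − 0.1062) + 3.12 × 0.1062 = 3.449 + 0.3313 = 3.780 mg/L.
DO = C_s − D = 9.91 − 3.780 = 6.130 mg/L.

DO ≈ 6.13 mg/L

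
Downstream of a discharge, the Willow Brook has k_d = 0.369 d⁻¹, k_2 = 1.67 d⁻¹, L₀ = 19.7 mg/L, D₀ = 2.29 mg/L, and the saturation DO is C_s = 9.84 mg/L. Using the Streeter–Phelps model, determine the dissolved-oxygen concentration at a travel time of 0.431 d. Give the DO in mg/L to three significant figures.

DO ≈ 6.68 mg/L

k_d L₀/(k_2−k_d) = 0.369×19.7/(1.67−0.369) = 7.269/1.301 = 5.587 mg/L.
e^(−k_d t) = e^(−0.369×0.4310) = 0.8530; e^(−k_2 t) = e^(−1.67×0.4310) = 0.4869.
D = 5.587 × (0.8530 − 0.4869) + 2.29 × 0.4869 = 2.046 + 1.115 = 3.160 mg/L.
DO = C_s − D = 9.84 − 3.160 = 6.680 mg/L.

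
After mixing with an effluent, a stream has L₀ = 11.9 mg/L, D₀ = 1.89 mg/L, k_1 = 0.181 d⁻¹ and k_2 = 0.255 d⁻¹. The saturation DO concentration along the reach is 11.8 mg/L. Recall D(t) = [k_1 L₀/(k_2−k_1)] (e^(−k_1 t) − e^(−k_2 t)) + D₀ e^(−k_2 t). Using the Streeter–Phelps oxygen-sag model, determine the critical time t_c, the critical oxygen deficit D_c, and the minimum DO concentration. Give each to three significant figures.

At the critical point dD/dt = 0, so k_1 L₀ e^(−k_1 t) = k_2 D. Substituting D(t) from the Streeter–Phelps equation and solving for t gives
t_c = ln[(k_2/k_1)(1 − D₀(k_2−k_1)/(k_1 L₀))] / (k_2−k_1).
Here k_2−k_1 = 0.07400 d⁻¹ and 1 − D₀(k_2−k_1)/(k_1 L₀) = 1 − 1.89×0.07400/(0.181×11.9) = 0.9351, so
t_c = ln(1.409 × 0.9351) / 0.07400 = 0.2756 / 0.07400 = 3.725 d.
L(t_c) = L₀ e^(−k_1 t_c) = 11.9 × 0.5096 = 6.064 mg/L, and at the critical point k_2 D_c = k_1 L, so D_c = (0.181/0.255) × 6.064 = 4.304 mg/L.
Minimum DO = C_s − D_c = 11.8 − 4.304 = 7.496 mg/L.

t_c ≈ 3.72 d; D_c ≈ 4.30 mg/L; min DO ≈ 7.50 mg/L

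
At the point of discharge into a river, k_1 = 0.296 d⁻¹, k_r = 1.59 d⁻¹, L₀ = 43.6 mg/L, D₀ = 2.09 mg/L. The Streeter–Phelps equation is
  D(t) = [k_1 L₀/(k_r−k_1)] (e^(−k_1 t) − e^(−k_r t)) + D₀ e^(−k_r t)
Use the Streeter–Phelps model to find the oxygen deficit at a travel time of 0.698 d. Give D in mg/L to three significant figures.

D ≈ 5.51 mg/L

k_1 L₀/(k_r−k_1) = 0.296×43.6/(1.59−0.296) = 12.91/1.294 = 9.973 mg/L.
e^(−k_1 t) = e^(−0.296×0.6980) = 0.8133; e^(−k_r t) = e^(−1.59×0.6980) = 0.3296.
D = 9.973 × (0.8133 − 0.3296) + 2.09 × 0.3296 = 4.824 + 0.6889 = 5.513 mg/L.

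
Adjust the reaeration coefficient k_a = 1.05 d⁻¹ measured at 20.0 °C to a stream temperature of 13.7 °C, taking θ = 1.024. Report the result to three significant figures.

k_a(T₂) = k_a(T₁) · θ^(T₂−T₁) = 1.05 × 1.024^(13.7−20.0)
= 1.05 × 1.024^-6.30 = 1.05 × 0.8612 = 0.9043 d⁻¹.

k_a ≈ 0.904 d⁻¹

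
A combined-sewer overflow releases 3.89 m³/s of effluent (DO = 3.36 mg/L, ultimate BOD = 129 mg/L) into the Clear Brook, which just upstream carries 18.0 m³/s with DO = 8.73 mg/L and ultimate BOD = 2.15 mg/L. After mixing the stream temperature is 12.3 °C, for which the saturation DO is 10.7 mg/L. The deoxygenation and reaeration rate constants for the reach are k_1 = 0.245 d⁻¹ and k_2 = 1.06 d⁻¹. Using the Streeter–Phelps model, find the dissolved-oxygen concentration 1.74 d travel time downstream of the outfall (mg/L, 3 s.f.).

DO ≈ 6.56 mg/L

Mixed DO = (18.0×8.73 + 3.89×3.36)/(18.0+3.89) = 170.2/21.89 = 7.776 mg/L.
Mixed L₀ = (18.0×2.15 + 3.89×129)/(21.89) = 540.5/21.89 = 24.69 mg/L.
Initial deficit D₀ = C_s − DO₀ = 10.7 − 7.776 = 2.924 mg/L.
D(1.74) = [0.245×24.69/(1.06−0.245)](e^(−0.245×1.74) − e^(−1.06×1.74)) + 2.924 e^(−1.06×1.74)
= 7.423 × (0.6529 − 0.1581) + 2.924 × 0.1581 = 4.135 mg/L.
DO = 10.7 − 4.135 = 6.565 mg/L.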